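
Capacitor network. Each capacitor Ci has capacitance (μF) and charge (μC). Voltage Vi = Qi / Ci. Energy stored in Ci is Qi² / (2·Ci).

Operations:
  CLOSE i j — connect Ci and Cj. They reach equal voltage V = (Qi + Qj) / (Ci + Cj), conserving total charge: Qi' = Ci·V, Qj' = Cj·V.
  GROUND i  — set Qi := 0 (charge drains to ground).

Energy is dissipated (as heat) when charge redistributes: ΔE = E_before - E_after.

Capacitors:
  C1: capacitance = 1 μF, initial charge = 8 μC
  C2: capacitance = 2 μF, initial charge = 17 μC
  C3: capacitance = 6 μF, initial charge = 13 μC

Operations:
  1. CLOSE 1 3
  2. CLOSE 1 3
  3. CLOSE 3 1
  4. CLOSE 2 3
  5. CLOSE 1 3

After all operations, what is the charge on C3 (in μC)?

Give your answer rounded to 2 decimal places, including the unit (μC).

Answer: 25.07 μC

Derivation:
Initial: C1(1μF, Q=8μC, V=8.00V), C2(2μF, Q=17μC, V=8.50V), C3(6μF, Q=13μC, V=2.17V)
Op 1: CLOSE 1-3: Q_total=21.00, C_total=7.00, V=3.00; Q1=3.00, Q3=18.00; dissipated=14.583
Op 2: CLOSE 1-3: Q_total=21.00, C_total=7.00, V=3.00; Q1=3.00, Q3=18.00; dissipated=0.000
Op 3: CLOSE 3-1: Q_total=21.00, C_total=7.00, V=3.00; Q3=18.00, Q1=3.00; dissipated=0.000
Op 4: CLOSE 2-3: Q_total=35.00, C_total=8.00, V=4.38; Q2=8.75, Q3=26.25; dissipated=22.688
Op 5: CLOSE 1-3: Q_total=29.25, C_total=7.00, V=4.18; Q1=4.18, Q3=25.07; dissipated=0.810
Final charges: Q1=4.18, Q2=8.75, Q3=25.07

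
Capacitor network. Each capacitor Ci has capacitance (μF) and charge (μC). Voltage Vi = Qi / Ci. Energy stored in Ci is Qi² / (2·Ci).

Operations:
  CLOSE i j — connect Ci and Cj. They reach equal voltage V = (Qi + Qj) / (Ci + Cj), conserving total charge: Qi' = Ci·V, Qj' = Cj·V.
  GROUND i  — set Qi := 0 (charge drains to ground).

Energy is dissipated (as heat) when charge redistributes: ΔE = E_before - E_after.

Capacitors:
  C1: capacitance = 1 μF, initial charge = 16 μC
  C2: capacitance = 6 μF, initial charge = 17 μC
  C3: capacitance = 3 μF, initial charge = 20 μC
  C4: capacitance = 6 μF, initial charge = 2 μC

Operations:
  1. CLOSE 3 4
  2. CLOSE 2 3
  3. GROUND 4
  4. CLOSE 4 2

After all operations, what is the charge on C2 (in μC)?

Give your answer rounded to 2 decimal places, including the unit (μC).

Answer: 8.11 μC

Derivation:
Initial: C1(1μF, Q=16μC, V=16.00V), C2(6μF, Q=17μC, V=2.83V), C3(3μF, Q=20μC, V=6.67V), C4(6μF, Q=2μC, V=0.33V)
Op 1: CLOSE 3-4: Q_total=22.00, C_total=9.00, V=2.44; Q3=7.33, Q4=14.67; dissipated=40.111
Op 2: CLOSE 2-3: Q_total=24.33, C_total=9.00, V=2.70; Q2=16.22, Q3=8.11; dissipated=0.151
Op 3: GROUND 4: Q4=0; energy lost=17.926
Op 4: CLOSE 4-2: Q_total=16.22, C_total=12.00, V=1.35; Q4=8.11, Q2=8.11; dissipated=10.965
Final charges: Q1=16.00, Q2=8.11, Q3=8.11, Q4=8.11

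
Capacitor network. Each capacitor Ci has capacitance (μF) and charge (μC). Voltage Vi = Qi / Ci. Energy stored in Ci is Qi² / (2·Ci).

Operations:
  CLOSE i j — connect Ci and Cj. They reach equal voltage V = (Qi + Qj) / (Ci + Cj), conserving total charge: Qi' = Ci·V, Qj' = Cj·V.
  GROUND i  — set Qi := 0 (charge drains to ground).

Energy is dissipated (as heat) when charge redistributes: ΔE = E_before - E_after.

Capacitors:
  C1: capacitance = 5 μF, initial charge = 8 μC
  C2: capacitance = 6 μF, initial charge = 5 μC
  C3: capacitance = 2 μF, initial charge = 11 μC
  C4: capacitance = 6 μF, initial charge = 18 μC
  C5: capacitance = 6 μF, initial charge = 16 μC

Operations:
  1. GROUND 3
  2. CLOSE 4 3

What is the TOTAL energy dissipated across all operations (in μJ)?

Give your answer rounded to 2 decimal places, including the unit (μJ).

Initial: C1(5μF, Q=8μC, V=1.60V), C2(6μF, Q=5μC, V=0.83V), C3(2μF, Q=11μC, V=5.50V), C4(6μF, Q=18μC, V=3.00V), C5(6μF, Q=16μC, V=2.67V)
Op 1: GROUND 3: Q3=0; energy lost=30.250
Op 2: CLOSE 4-3: Q_total=18.00, C_total=8.00, V=2.25; Q4=13.50, Q3=4.50; dissipated=6.750
Total dissipated: 37.000 μJ

Answer: 37.00 μJ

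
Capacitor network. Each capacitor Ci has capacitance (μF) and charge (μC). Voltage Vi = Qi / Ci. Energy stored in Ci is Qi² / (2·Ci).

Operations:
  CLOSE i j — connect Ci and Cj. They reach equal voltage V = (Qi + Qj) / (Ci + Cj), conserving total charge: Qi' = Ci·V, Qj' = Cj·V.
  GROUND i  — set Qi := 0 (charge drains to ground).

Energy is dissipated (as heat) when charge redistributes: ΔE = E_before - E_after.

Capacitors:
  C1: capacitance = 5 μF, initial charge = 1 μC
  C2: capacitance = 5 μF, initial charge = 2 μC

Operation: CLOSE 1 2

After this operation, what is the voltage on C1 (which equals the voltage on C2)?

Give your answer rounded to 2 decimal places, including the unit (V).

Initial: C1(5μF, Q=1μC, V=0.20V), C2(5μF, Q=2μC, V=0.40V)
Op 1: CLOSE 1-2: Q_total=3.00, C_total=10.00, V=0.30; Q1=1.50, Q2=1.50; dissipated=0.050

Answer: 0.30 V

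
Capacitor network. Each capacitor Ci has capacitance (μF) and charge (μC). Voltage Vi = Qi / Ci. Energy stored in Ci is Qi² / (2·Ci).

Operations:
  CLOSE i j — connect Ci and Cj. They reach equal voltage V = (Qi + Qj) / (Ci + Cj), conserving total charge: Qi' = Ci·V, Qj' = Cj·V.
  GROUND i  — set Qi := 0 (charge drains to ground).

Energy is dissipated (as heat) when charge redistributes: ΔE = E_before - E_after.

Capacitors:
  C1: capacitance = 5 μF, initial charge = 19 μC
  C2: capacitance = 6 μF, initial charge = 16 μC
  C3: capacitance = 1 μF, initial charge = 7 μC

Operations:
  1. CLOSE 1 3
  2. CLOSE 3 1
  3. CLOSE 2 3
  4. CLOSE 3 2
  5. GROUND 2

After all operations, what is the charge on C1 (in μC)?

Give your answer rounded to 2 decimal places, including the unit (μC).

Answer: 21.67 μC

Derivation:
Initial: C1(5μF, Q=19μC, V=3.80V), C2(6μF, Q=16μC, V=2.67V), C3(1μF, Q=7μC, V=7.00V)
Op 1: CLOSE 1-3: Q_total=26.00, C_total=6.00, V=4.33; Q1=21.67, Q3=4.33; dissipated=4.267
Op 2: CLOSE 3-1: Q_total=26.00, C_total=6.00, V=4.33; Q3=4.33, Q1=21.67; dissipated=0.000
Op 3: CLOSE 2-3: Q_total=20.33, C_total=7.00, V=2.90; Q2=17.43, Q3=2.90; dissipated=1.190
Op 4: CLOSE 3-2: Q_total=20.33, C_total=7.00, V=2.90; Q3=2.90, Q2=17.43; dissipated=0.000
Op 5: GROUND 2: Q2=0; energy lost=25.313
Final charges: Q1=21.67, Q2=0.00, Q3=2.90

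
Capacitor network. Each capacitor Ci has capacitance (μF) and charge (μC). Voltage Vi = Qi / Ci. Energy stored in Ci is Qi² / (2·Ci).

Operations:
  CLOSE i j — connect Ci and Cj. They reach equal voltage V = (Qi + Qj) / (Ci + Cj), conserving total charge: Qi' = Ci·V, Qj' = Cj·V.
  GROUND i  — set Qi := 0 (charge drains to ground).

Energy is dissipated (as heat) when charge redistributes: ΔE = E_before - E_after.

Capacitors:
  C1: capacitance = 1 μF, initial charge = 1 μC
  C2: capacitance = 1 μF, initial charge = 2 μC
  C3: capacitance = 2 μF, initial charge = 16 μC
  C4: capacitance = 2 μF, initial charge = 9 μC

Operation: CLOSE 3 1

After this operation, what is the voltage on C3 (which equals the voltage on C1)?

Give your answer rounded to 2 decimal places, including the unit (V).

Answer: 5.67 V

Derivation:
Initial: C1(1μF, Q=1μC, V=1.00V), C2(1μF, Q=2μC, V=2.00V), C3(2μF, Q=16μC, V=8.00V), C4(2μF, Q=9μC, V=4.50V)
Op 1: CLOSE 3-1: Q_total=17.00, C_total=3.00, V=5.67; Q3=11.33, Q1=5.67; dissipated=16.333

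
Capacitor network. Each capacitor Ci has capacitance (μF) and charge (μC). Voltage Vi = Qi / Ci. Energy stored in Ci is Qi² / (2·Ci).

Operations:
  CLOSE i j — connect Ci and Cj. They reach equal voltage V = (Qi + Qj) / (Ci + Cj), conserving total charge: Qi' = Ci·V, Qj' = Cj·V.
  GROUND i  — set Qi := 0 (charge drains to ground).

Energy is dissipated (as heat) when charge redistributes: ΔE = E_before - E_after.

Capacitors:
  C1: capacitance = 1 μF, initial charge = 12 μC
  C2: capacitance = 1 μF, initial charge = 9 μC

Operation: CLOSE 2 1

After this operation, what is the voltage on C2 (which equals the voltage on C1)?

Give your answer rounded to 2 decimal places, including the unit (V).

Answer: 10.50 V

Derivation:
Initial: C1(1μF, Q=12μC, V=12.00V), C2(1μF, Q=9μC, V=9.00V)
Op 1: CLOSE 2-1: Q_total=21.00, C_total=2.00, V=10.50; Q2=10.50, Q1=10.50; dissipated=2.250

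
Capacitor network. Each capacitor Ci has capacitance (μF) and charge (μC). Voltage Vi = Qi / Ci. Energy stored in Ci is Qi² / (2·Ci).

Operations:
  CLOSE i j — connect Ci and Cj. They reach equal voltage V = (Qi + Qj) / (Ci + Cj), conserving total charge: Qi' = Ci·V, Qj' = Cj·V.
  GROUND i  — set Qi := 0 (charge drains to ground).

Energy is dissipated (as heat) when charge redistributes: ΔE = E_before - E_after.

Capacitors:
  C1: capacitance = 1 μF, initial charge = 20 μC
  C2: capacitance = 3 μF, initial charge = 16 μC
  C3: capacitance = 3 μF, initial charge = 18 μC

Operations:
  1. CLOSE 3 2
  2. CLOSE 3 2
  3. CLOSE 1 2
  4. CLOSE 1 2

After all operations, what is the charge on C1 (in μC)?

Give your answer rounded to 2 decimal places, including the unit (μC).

Answer: 9.25 μC

Derivation:
Initial: C1(1μF, Q=20μC, V=20.00V), C2(3μF, Q=16μC, V=5.33V), C3(3μF, Q=18μC, V=6.00V)
Op 1: CLOSE 3-2: Q_total=34.00, C_total=6.00, V=5.67; Q3=17.00, Q2=17.00; dissipated=0.333
Op 2: CLOSE 3-2: Q_total=34.00, C_total=6.00, V=5.67; Q3=17.00, Q2=17.00; dissipated=0.000
Op 3: CLOSE 1-2: Q_total=37.00, C_total=4.00, V=9.25; Q1=9.25, Q2=27.75; dissipated=77.042
Op 4: CLOSE 1-2: Q_total=37.00, C_total=4.00, V=9.25; Q1=9.25, Q2=27.75; dissipated=0.000
Final charges: Q1=9.25, Q2=27.75, Q3=17.00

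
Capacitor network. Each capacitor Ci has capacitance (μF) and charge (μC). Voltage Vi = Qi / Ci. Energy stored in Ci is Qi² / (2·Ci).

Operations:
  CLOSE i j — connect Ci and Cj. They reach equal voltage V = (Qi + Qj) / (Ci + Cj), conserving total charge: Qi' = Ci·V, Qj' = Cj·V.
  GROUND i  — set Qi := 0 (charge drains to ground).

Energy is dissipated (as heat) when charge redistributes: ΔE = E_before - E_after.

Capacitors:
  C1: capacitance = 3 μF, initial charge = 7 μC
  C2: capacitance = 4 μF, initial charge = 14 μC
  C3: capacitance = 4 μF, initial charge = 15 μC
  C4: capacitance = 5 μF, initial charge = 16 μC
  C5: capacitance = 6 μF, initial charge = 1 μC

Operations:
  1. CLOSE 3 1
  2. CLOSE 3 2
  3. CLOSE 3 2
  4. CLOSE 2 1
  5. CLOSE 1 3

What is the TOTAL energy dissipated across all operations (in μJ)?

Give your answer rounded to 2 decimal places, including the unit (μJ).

Answer: 1.88 μJ

Derivation:
Initial: C1(3μF, Q=7μC, V=2.33V), C2(4μF, Q=14μC, V=3.50V), C3(4μF, Q=15μC, V=3.75V), C4(5μF, Q=16μC, V=3.20V), C5(6μF, Q=1μC, V=0.17V)
Op 1: CLOSE 3-1: Q_total=22.00, C_total=7.00, V=3.14; Q3=12.57, Q1=9.43; dissipated=1.720
Op 2: CLOSE 3-2: Q_total=26.57, C_total=8.00, V=3.32; Q3=13.29, Q2=13.29; dissipated=0.128
Op 3: CLOSE 3-2: Q_total=26.57, C_total=8.00, V=3.32; Q3=13.29, Q2=13.29; dissipated=0.000
Op 4: CLOSE 2-1: Q_total=22.71, C_total=7.00, V=3.24; Q2=12.98, Q1=9.73; dissipated=0.027
Op 5: CLOSE 1-3: Q_total=23.02, C_total=7.00, V=3.29; Q1=9.87, Q3=13.15; dissipated=0.005
Total dissipated: 1.880 μJ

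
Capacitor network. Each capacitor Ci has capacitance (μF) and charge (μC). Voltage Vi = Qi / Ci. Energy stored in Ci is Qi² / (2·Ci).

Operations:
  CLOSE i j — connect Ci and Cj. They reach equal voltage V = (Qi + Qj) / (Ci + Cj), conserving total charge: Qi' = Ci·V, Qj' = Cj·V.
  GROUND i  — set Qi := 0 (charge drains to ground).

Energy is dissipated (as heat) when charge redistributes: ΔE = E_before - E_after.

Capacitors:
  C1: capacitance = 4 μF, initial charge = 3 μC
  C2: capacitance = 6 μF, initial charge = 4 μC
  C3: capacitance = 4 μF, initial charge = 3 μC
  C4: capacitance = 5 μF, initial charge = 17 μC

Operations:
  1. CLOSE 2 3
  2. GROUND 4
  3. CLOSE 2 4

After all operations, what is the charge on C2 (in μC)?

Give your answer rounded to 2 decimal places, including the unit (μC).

Answer: 2.29 μC

Derivation:
Initial: C1(4μF, Q=3μC, V=0.75V), C2(6μF, Q=4μC, V=0.67V), C3(4μF, Q=3μC, V=0.75V), C4(5μF, Q=17μC, V=3.40V)
Op 1: CLOSE 2-3: Q_total=7.00, C_total=10.00, V=0.70; Q2=4.20, Q3=2.80; dissipated=0.008
Op 2: GROUND 4: Q4=0; energy lost=28.900
Op 3: CLOSE 2-4: Q_total=4.20, C_total=11.00, V=0.38; Q2=2.29, Q4=1.91; dissipated=0.668
Final charges: Q1=3.00, Q2=2.29, Q3=2.80, Q4=1.91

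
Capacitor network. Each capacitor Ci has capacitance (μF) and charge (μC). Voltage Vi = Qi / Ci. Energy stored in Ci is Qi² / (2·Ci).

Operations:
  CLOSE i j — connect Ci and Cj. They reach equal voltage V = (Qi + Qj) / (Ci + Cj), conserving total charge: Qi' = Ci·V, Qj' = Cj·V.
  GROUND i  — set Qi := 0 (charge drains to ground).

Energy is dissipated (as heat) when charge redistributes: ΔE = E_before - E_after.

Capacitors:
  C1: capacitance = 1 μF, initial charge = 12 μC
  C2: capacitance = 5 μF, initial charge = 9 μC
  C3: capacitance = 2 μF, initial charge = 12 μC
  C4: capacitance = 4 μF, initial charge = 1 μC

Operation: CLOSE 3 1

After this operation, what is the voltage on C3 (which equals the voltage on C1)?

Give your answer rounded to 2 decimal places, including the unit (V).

Answer: 8.00 V

Derivation:
Initial: C1(1μF, Q=12μC, V=12.00V), C2(5μF, Q=9μC, V=1.80V), C3(2μF, Q=12μC, V=6.00V), C4(4μF, Q=1μC, V=0.25V)
Op 1: CLOSE 3-1: Q_total=24.00, C_total=3.00, V=8.00; Q3=16.00, Q1=8.00; dissipated=12.000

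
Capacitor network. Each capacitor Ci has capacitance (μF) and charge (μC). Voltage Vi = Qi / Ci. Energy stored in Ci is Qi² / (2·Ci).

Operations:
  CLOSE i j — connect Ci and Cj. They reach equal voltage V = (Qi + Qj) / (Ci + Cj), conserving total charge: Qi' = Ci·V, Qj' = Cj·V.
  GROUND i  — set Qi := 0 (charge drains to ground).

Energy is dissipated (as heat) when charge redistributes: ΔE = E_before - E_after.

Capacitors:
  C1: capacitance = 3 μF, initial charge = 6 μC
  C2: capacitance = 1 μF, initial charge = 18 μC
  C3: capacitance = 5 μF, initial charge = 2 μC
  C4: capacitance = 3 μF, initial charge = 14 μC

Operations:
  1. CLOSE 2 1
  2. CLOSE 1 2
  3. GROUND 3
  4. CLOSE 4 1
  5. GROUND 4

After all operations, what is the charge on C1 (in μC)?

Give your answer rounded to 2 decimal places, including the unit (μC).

Answer: 16.00 μC

Derivation:
Initial: C1(3μF, Q=6μC, V=2.00V), C2(1μF, Q=18μC, V=18.00V), C3(5μF, Q=2μC, V=0.40V), C4(3μF, Q=14μC, V=4.67V)
Op 1: CLOSE 2-1: Q_total=24.00, C_total=4.00, V=6.00; Q2=6.00, Q1=18.00; dissipated=96.000
Op 2: CLOSE 1-2: Q_total=24.00, C_total=4.00, V=6.00; Q1=18.00, Q2=6.00; dissipated=0.000
Op 3: GROUND 3: Q3=0; energy lost=0.400
Op 4: CLOSE 4-1: Q_total=32.00, C_total=6.00, V=5.33; Q4=16.00, Q1=16.00; dissipated=1.333
Op 5: GROUND 4: Q4=0; energy lost=42.667
Final charges: Q1=16.00, Q2=6.00, Q3=0.00, Q4=0.00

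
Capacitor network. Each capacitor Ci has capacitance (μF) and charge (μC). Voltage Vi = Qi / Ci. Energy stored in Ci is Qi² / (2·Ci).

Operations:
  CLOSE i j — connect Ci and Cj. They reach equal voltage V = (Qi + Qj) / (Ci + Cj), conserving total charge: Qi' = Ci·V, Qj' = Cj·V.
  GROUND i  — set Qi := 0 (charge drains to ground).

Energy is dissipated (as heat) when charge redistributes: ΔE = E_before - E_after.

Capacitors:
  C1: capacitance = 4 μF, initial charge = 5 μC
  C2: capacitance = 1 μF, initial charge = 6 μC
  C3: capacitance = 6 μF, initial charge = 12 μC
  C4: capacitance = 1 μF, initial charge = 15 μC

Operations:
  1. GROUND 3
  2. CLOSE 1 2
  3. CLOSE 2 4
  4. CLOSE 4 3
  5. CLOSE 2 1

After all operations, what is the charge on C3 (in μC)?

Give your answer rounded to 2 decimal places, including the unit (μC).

Answer: 7.37 μC

Derivation:
Initial: C1(4μF, Q=5μC, V=1.25V), C2(1μF, Q=6μC, V=6.00V), C3(6μF, Q=12μC, V=2.00V), C4(1μF, Q=15μC, V=15.00V)
Op 1: GROUND 3: Q3=0; energy lost=12.000
Op 2: CLOSE 1-2: Q_total=11.00, C_total=5.00, V=2.20; Q1=8.80, Q2=2.20; dissipated=9.025
Op 3: CLOSE 2-4: Q_total=17.20, C_total=2.00, V=8.60; Q2=8.60, Q4=8.60; dissipated=40.960
Op 4: CLOSE 4-3: Q_total=8.60, C_total=7.00, V=1.23; Q4=1.23, Q3=7.37; dissipated=31.697
Op 5: CLOSE 2-1: Q_total=17.40, C_total=5.00, V=3.48; Q2=3.48, Q1=13.92; dissipated=16.384
Final charges: Q1=13.92, Q2=3.48, Q3=7.37, Q4=1.23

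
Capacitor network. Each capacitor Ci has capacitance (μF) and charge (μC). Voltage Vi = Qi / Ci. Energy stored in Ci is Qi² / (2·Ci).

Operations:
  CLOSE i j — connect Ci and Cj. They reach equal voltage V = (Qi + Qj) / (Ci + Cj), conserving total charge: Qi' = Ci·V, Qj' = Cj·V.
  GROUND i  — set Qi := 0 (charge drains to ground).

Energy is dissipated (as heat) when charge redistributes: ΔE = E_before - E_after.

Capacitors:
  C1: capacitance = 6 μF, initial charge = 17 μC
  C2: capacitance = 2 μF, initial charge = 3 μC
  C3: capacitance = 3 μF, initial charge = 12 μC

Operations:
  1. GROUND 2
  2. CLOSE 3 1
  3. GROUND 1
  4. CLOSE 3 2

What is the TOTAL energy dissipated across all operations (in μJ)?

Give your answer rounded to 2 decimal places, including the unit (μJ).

Initial: C1(6μF, Q=17μC, V=2.83V), C2(2μF, Q=3μC, V=1.50V), C3(3μF, Q=12μC, V=4.00V)
Op 1: GROUND 2: Q2=0; energy lost=2.250
Op 2: CLOSE 3-1: Q_total=29.00, C_total=9.00, V=3.22; Q3=9.67, Q1=19.33; dissipated=1.361
Op 3: GROUND 1: Q1=0; energy lost=31.148
Op 4: CLOSE 3-2: Q_total=9.67, C_total=5.00, V=1.93; Q3=5.80, Q2=3.87; dissipated=6.230
Total dissipated: 40.989 μJ

Answer: 40.99 μJ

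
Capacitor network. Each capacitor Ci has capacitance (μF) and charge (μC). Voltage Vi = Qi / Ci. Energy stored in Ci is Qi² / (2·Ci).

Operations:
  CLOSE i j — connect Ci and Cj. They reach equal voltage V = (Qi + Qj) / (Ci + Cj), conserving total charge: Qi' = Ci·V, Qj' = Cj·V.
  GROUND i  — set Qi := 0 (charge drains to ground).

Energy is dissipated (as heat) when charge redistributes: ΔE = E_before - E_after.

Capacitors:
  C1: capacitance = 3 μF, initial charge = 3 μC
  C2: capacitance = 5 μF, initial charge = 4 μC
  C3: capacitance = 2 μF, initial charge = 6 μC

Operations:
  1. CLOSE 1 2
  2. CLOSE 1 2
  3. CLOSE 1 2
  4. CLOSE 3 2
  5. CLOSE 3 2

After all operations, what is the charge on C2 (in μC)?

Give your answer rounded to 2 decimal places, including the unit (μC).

Answer: 7.41 μC

Derivation:
Initial: C1(3μF, Q=3μC, V=1.00V), C2(5μF, Q=4μC, V=0.80V), C3(2μF, Q=6μC, V=3.00V)
Op 1: CLOSE 1-2: Q_total=7.00, C_total=8.00, V=0.88; Q1=2.62, Q2=4.38; dissipated=0.037
Op 2: CLOSE 1-2: Q_total=7.00, C_total=8.00, V=0.88; Q1=2.62, Q2=4.38; dissipated=0.000
Op 3: CLOSE 1-2: Q_total=7.00, C_total=8.00, V=0.88; Q1=2.62, Q2=4.38; dissipated=0.000
Op 4: CLOSE 3-2: Q_total=10.38, C_total=7.00, V=1.48; Q3=2.96, Q2=7.41; dissipated=3.225
Op 5: CLOSE 3-2: Q_total=10.38, C_total=7.00, V=1.48; Q3=2.96, Q2=7.41; dissipated=0.000
Final charges: Q1=2.62, Q2=7.41, Q3=2.96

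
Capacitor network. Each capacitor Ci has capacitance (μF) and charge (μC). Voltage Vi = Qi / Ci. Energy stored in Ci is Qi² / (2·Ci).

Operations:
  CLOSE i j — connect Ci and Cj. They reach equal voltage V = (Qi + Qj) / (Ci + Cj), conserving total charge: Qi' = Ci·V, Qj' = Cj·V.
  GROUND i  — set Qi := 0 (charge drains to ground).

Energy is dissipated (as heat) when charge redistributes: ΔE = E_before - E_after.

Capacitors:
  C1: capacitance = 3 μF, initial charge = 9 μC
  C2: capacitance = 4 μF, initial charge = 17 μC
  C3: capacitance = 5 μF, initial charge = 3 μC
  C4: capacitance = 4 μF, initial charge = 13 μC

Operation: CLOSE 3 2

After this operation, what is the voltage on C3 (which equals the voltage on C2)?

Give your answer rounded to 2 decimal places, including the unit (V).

Initial: C1(3μF, Q=9μC, V=3.00V), C2(4μF, Q=17μC, V=4.25V), C3(5μF, Q=3μC, V=0.60V), C4(4μF, Q=13μC, V=3.25V)
Op 1: CLOSE 3-2: Q_total=20.00, C_total=9.00, V=2.22; Q3=11.11, Q2=8.89; dissipated=14.803

Answer: 2.22 V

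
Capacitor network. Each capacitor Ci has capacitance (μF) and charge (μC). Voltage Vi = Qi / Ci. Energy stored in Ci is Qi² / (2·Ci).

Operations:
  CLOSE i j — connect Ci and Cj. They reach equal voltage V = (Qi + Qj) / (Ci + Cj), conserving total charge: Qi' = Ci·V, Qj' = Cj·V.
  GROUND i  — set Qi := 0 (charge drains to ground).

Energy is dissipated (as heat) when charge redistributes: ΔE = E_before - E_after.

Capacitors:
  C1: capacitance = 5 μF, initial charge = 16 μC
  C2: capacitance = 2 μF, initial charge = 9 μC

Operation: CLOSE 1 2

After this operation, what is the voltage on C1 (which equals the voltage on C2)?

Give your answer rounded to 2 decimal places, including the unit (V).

Initial: C1(5μF, Q=16μC, V=3.20V), C2(2μF, Q=9μC, V=4.50V)
Op 1: CLOSE 1-2: Q_total=25.00, C_total=7.00, V=3.57; Q1=17.86, Q2=7.14; dissipated=1.207

Answer: 3.57 V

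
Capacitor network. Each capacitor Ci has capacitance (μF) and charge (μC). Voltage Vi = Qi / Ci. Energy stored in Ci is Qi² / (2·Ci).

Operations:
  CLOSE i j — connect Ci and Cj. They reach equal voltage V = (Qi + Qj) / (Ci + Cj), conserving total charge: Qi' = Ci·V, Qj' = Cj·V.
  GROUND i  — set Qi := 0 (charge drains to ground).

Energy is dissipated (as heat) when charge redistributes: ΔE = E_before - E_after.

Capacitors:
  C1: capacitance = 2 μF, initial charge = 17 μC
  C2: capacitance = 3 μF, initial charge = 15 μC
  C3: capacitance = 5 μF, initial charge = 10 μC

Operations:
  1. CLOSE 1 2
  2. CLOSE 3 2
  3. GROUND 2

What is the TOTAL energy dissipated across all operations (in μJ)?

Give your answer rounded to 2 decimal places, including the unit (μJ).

Initial: C1(2μF, Q=17μC, V=8.50V), C2(3μF, Q=15μC, V=5.00V), C3(5μF, Q=10μC, V=2.00V)
Op 1: CLOSE 1-2: Q_total=32.00, C_total=5.00, V=6.40; Q1=12.80, Q2=19.20; dissipated=7.350
Op 2: CLOSE 3-2: Q_total=29.20, C_total=8.00, V=3.65; Q3=18.25, Q2=10.95; dissipated=18.150
Op 3: GROUND 2: Q2=0; energy lost=19.984
Total dissipated: 45.484 μJ

Answer: 45.48 μJ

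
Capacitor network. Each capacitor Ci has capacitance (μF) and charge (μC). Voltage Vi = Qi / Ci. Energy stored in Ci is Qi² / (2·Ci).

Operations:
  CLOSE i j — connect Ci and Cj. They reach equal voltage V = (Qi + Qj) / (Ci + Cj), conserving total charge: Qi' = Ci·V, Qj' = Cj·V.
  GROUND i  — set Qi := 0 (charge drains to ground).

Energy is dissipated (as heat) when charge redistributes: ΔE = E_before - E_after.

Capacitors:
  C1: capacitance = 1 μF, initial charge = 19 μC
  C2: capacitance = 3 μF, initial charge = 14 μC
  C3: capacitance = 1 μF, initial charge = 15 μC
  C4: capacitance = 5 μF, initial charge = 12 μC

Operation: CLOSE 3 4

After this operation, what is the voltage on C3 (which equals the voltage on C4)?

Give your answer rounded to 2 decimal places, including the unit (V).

Answer: 4.50 V

Derivation:
Initial: C1(1μF, Q=19μC, V=19.00V), C2(3μF, Q=14μC, V=4.67V), C3(1μF, Q=15μC, V=15.00V), C4(5μF, Q=12μC, V=2.40V)
Op 1: CLOSE 3-4: Q_total=27.00, C_total=6.00, V=4.50; Q3=4.50, Q4=22.50; dissipated=66.150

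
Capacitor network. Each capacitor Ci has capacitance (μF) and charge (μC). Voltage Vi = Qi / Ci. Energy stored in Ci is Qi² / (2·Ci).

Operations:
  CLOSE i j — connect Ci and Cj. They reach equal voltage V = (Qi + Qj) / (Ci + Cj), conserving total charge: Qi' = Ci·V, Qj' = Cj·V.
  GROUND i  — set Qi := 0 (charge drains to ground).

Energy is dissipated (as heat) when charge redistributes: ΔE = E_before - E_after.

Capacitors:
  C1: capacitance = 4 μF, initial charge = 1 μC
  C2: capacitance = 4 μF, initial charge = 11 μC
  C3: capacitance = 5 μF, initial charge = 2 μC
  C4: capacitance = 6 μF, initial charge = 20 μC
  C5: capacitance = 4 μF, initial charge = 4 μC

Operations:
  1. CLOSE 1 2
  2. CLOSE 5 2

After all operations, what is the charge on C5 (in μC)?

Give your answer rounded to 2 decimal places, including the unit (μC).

Answer: 5.00 μC

Derivation:
Initial: C1(4μF, Q=1μC, V=0.25V), C2(4μF, Q=11μC, V=2.75V), C3(5μF, Q=2μC, V=0.40V), C4(6μF, Q=20μC, V=3.33V), C5(4μF, Q=4μC, V=1.00V)
Op 1: CLOSE 1-2: Q_total=12.00, C_total=8.00, V=1.50; Q1=6.00, Q2=6.00; dissipated=6.250
Op 2: CLOSE 5-2: Q_total=10.00, C_total=8.00, V=1.25; Q5=5.00, Q2=5.00; dissipated=0.250
Final charges: Q1=6.00, Q2=5.00, Q3=2.00, Q4=20.00, Q5=5.00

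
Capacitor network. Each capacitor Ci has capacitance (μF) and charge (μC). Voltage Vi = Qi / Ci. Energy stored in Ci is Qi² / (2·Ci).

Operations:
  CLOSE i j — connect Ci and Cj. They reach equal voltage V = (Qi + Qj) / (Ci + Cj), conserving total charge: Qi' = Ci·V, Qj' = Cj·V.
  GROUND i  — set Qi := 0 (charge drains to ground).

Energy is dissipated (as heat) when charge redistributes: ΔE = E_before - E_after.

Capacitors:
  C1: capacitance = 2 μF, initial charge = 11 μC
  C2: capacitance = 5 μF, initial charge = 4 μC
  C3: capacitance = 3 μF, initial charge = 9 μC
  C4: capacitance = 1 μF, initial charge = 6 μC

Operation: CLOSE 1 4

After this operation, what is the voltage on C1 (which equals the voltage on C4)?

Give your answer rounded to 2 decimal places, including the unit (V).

Initial: C1(2μF, Q=11μC, V=5.50V), C2(5μF, Q=4μC, V=0.80V), C3(3μF, Q=9μC, V=3.00V), C4(1μF, Q=6μC, V=6.00V)
Op 1: CLOSE 1-4: Q_total=17.00, C_total=3.00, V=5.67; Q1=11.33, Q4=5.67; dissipated=0.083

Answer: 5.67 V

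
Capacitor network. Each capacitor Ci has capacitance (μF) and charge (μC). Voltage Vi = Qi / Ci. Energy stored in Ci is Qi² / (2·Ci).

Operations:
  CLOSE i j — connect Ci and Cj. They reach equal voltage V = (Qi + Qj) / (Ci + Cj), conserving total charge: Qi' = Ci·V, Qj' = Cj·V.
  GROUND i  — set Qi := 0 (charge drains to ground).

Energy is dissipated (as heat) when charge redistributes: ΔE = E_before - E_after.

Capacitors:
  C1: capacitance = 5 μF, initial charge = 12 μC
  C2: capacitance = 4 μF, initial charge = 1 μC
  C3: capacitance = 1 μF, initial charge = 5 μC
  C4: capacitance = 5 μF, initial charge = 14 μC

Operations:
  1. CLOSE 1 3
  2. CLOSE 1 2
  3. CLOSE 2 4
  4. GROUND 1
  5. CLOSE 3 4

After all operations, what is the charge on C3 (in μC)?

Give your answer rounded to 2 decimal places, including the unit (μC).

Answer: 2.39 μC

Derivation:
Initial: C1(5μF, Q=12μC, V=2.40V), C2(4μF, Q=1μC, V=0.25V), C3(1μF, Q=5μC, V=5.00V), C4(5μF, Q=14μC, V=2.80V)
Op 1: CLOSE 1-3: Q_total=17.00, C_total=6.00, V=2.83; Q1=14.17, Q3=2.83; dissipated=2.817
Op 2: CLOSE 1-2: Q_total=15.17, C_total=9.00, V=1.69; Q1=8.43, Q2=6.74; dissipated=7.415
Op 3: CLOSE 2-4: Q_total=20.74, C_total=9.00, V=2.30; Q2=9.22, Q4=11.52; dissipated=1.381
Op 4: GROUND 1: Q1=0; energy lost=7.100
Op 5: CLOSE 3-4: Q_total=14.36, C_total=6.00, V=2.39; Q3=2.39, Q4=11.96; dissipated=0.117
Final charges: Q1=0.00, Q2=9.22, Q3=2.39, Q4=11.96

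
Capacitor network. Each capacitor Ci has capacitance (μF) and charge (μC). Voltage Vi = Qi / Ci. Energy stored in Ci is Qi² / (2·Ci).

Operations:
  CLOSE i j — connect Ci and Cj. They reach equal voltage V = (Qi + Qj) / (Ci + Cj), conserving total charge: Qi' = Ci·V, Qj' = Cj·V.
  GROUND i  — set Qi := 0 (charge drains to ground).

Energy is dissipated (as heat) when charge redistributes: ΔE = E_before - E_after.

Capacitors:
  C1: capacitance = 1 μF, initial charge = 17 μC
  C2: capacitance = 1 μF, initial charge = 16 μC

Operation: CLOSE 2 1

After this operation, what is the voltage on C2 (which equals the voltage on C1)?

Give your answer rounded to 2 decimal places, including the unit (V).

Initial: C1(1μF, Q=17μC, V=17.00V), C2(1μF, Q=16μC, V=16.00V)
Op 1: CLOSE 2-1: Q_total=33.00, C_total=2.00, V=16.50; Q2=16.50, Q1=16.50; dissipated=0.250

Answer: 16.50 V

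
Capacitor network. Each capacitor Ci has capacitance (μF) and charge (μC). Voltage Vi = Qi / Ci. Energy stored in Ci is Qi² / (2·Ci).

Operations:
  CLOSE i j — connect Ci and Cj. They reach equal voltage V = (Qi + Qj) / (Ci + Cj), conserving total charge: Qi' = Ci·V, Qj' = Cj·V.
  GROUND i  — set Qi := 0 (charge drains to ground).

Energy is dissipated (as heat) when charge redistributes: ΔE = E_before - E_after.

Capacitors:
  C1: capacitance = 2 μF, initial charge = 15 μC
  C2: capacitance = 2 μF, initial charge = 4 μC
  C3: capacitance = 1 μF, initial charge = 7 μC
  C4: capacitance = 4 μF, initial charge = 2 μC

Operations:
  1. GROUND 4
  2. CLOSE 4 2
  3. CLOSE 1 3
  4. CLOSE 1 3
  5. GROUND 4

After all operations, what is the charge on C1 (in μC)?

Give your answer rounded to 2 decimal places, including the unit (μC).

Answer: 14.67 μC

Derivation:
Initial: C1(2μF, Q=15μC, V=7.50V), C2(2μF, Q=4μC, V=2.00V), C3(1μF, Q=7μC, V=7.00V), C4(4μF, Q=2μC, V=0.50V)
Op 1: GROUND 4: Q4=0; energy lost=0.500
Op 2: CLOSE 4-2: Q_total=4.00, C_total=6.00, V=0.67; Q4=2.67, Q2=1.33; dissipated=2.667
Op 3: CLOSE 1-3: Q_total=22.00, C_total=3.00, V=7.33; Q1=14.67, Q3=7.33; dissipated=0.083
Op 4: CLOSE 1-3: Q_total=22.00, C_total=3.00, V=7.33; Q1=14.67, Q3=7.33; dissipated=0.000
Op 5: GROUND 4: Q4=0; energy lost=0.889
Final charges: Q1=14.67, Q2=1.33, Q3=7.33, Q4=0.00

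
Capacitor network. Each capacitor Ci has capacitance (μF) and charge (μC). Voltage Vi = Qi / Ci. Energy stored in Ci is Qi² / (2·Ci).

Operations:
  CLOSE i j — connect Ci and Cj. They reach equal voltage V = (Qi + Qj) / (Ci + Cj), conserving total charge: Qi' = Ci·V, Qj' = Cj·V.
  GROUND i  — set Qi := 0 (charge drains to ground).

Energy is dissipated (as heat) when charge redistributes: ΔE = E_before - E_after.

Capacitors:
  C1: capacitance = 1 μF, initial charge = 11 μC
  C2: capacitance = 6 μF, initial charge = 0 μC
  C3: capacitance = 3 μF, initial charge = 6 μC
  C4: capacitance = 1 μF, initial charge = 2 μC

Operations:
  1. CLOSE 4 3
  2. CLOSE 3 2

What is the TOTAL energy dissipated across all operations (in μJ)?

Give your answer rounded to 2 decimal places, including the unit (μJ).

Initial: C1(1μF, Q=11μC, V=11.00V), C2(6μF, Q=0μC, V=0.00V), C3(3μF, Q=6μC, V=2.00V), C4(1μF, Q=2μC, V=2.00V)
Op 1: CLOSE 4-3: Q_total=8.00, C_total=4.00, V=2.00; Q4=2.00, Q3=6.00; dissipated=0.000
Op 2: CLOSE 3-2: Q_total=6.00, C_total=9.00, V=0.67; Q3=2.00, Q2=4.00; dissipated=4.000
Total dissipated: 4.000 μJ

Answer: 4.00 μJ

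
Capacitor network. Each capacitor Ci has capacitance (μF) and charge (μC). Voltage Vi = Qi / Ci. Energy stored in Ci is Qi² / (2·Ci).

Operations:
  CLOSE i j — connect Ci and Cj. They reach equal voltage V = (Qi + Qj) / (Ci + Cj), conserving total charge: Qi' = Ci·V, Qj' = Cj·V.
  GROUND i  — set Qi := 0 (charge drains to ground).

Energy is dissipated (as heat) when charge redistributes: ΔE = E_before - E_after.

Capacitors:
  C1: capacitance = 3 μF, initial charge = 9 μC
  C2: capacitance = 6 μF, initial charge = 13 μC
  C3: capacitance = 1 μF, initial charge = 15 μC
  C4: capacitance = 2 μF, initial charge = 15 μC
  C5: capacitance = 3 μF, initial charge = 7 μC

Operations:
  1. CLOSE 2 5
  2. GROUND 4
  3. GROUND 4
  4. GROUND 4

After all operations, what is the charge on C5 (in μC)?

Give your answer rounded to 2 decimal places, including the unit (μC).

Answer: 6.67 μC

Derivation:
Initial: C1(3μF, Q=9μC, V=3.00V), C2(6μF, Q=13μC, V=2.17V), C3(1μF, Q=15μC, V=15.00V), C4(2μF, Q=15μC, V=7.50V), C5(3μF, Q=7μC, V=2.33V)
Op 1: CLOSE 2-5: Q_total=20.00, C_total=9.00, V=2.22; Q2=13.33, Q5=6.67; dissipated=0.028
Op 2: GROUND 4: Q4=0; energy lost=56.250
Op 3: GROUND 4: Q4=0; energy lost=0.000
Op 4: GROUND 4: Q4=0; energy lost=0.000
Final charges: Q1=9.00, Q2=13.33, Q3=15.00, Q4=0.00, Q5=6.67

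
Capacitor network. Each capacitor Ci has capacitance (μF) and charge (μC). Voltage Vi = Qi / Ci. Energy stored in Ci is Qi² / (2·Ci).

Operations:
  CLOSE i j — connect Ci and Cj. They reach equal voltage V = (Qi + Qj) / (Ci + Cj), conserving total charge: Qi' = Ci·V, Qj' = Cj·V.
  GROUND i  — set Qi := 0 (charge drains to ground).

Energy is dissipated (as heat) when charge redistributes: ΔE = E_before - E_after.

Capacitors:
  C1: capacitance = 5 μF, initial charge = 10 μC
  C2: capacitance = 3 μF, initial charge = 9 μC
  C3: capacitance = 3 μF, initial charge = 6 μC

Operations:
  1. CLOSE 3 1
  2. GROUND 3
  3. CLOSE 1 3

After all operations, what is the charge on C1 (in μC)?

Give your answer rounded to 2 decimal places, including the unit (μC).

Answer: 6.25 μC

Derivation:
Initial: C1(5μF, Q=10μC, V=2.00V), C2(3μF, Q=9μC, V=3.00V), C3(3μF, Q=6μC, V=2.00V)
Op 1: CLOSE 3-1: Q_total=16.00, C_total=8.00, V=2.00; Q3=6.00, Q1=10.00; dissipated=0.000
Op 2: GROUND 3: Q3=0; energy lost=6.000
Op 3: CLOSE 1-3: Q_total=10.00, C_total=8.00, V=1.25; Q1=6.25, Q3=3.75; dissipated=3.750
Final charges: Q1=6.25, Q2=9.00, Q3=3.75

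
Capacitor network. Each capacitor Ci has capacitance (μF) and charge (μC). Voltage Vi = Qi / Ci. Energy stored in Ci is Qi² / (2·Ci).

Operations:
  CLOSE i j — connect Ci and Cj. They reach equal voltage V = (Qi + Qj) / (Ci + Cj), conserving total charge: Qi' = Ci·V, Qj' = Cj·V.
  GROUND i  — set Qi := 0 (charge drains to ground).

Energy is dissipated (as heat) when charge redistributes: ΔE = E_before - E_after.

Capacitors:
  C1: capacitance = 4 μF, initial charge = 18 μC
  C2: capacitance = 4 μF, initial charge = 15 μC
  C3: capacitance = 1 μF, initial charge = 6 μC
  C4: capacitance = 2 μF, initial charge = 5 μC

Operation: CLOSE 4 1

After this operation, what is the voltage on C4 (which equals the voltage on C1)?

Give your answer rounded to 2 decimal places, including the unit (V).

Answer: 3.83 V

Derivation:
Initial: C1(4μF, Q=18μC, V=4.50V), C2(4μF, Q=15μC, V=3.75V), C3(1μF, Q=6μC, V=6.00V), C4(2μF, Q=5μC, V=2.50V)
Op 1: CLOSE 4-1: Q_total=23.00, C_total=6.00, V=3.83; Q4=7.67, Q1=15.33; dissipated=2.667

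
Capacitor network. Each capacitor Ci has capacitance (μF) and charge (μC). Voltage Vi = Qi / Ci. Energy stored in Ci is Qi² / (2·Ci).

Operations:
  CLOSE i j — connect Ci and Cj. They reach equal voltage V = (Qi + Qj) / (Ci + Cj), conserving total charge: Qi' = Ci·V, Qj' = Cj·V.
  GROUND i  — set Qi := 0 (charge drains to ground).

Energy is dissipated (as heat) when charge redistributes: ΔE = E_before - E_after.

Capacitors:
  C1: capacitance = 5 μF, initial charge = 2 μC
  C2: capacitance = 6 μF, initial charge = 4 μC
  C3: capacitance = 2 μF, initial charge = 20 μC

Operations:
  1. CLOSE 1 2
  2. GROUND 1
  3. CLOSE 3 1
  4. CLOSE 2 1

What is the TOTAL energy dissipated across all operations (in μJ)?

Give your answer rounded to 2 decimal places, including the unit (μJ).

Initial: C1(5μF, Q=2μC, V=0.40V), C2(6μF, Q=4μC, V=0.67V), C3(2μF, Q=20μC, V=10.00V)
Op 1: CLOSE 1-2: Q_total=6.00, C_total=11.00, V=0.55; Q1=2.73, Q2=3.27; dissipated=0.097
Op 2: GROUND 1: Q1=0; energy lost=0.744
Op 3: CLOSE 3-1: Q_total=20.00, C_total=7.00, V=2.86; Q3=5.71, Q1=14.29; dissipated=71.429
Op 4: CLOSE 2-1: Q_total=17.56, C_total=11.00, V=1.60; Q2=9.58, Q1=7.98; dissipated=7.287
Total dissipated: 79.556 μJ

Answer: 79.56 μJ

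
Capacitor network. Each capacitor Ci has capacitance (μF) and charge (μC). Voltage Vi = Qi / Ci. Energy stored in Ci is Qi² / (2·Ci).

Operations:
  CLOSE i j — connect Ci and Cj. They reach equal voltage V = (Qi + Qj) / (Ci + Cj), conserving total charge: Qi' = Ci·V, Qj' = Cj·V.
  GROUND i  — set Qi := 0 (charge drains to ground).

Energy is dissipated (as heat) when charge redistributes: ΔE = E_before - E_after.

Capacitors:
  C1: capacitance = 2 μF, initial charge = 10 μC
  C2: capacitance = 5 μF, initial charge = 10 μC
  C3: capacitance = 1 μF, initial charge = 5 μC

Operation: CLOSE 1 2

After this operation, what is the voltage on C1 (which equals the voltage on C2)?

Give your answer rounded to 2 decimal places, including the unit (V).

Initial: C1(2μF, Q=10μC, V=5.00V), C2(5μF, Q=10μC, V=2.00V), C3(1μF, Q=5μC, V=5.00V)
Op 1: CLOSE 1-2: Q_total=20.00, C_total=7.00, V=2.86; Q1=5.71, Q2=14.29; dissipated=6.429

Answer: 2.86 V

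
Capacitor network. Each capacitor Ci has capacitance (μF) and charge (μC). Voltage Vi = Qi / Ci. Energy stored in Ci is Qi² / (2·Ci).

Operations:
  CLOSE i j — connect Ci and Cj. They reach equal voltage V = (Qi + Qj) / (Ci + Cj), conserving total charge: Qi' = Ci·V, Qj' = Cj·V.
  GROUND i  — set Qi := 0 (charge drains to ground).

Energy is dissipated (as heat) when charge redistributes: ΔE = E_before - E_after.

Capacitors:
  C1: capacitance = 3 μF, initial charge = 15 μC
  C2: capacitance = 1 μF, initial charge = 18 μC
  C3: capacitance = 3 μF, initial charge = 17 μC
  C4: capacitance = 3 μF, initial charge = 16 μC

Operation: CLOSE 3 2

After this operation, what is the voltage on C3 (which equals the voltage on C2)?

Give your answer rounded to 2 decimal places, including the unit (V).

Initial: C1(3μF, Q=15μC, V=5.00V), C2(1μF, Q=18μC, V=18.00V), C3(3μF, Q=17μC, V=5.67V), C4(3μF, Q=16μC, V=5.33V)
Op 1: CLOSE 3-2: Q_total=35.00, C_total=4.00, V=8.75; Q3=26.25, Q2=8.75; dissipated=57.042

Answer: 8.75 V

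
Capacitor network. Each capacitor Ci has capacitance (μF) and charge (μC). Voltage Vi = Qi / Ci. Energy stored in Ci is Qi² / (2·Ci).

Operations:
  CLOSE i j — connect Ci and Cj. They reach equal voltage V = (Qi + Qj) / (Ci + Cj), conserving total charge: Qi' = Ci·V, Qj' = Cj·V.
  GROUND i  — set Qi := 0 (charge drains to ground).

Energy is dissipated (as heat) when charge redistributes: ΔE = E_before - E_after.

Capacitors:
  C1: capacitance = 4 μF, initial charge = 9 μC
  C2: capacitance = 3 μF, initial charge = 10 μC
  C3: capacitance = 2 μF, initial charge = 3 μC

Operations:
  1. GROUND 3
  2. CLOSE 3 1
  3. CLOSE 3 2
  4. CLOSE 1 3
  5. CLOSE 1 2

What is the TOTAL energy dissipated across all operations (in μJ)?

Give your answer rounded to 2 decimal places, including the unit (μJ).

Answer: 8.91 μJ

Derivation:
Initial: C1(4μF, Q=9μC, V=2.25V), C2(3μF, Q=10μC, V=3.33V), C3(2μF, Q=3μC, V=1.50V)
Op 1: GROUND 3: Q3=0; energy lost=2.250
Op 2: CLOSE 3-1: Q_total=9.00, C_total=6.00, V=1.50; Q3=3.00, Q1=6.00; dissipated=3.375
Op 3: CLOSE 3-2: Q_total=13.00, C_total=5.00, V=2.60; Q3=5.20, Q2=7.80; dissipated=2.017
Op 4: CLOSE 1-3: Q_total=11.20, C_total=6.00, V=1.87; Q1=7.47, Q3=3.73; dissipated=0.807
Op 5: CLOSE 1-2: Q_total=15.27, C_total=7.00, V=2.18; Q1=8.72, Q2=6.54; dissipated=0.461
Total dissipated: 8.909 μJ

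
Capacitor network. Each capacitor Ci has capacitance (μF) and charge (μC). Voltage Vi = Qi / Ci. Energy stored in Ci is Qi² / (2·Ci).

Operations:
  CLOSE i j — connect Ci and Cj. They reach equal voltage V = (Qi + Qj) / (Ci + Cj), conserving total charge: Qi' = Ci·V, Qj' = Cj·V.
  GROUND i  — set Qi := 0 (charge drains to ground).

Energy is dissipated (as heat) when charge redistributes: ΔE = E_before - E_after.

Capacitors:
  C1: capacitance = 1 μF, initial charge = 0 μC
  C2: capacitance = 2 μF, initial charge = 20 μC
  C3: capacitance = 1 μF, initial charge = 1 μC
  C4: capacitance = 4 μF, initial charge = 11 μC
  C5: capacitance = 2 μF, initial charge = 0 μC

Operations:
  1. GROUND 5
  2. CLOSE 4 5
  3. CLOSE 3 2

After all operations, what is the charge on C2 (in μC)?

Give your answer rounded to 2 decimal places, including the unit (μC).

Answer: 14.00 μC

Derivation:
Initial: C1(1μF, Q=0μC, V=0.00V), C2(2μF, Q=20μC, V=10.00V), C3(1μF, Q=1μC, V=1.00V), C4(4μF, Q=11μC, V=2.75V), C5(2μF, Q=0μC, V=0.00V)
Op 1: GROUND 5: Q5=0; energy lost=0.000
Op 2: CLOSE 4-5: Q_total=11.00, C_total=6.00, V=1.83; Q4=7.33, Q5=3.67; dissipated=5.042
Op 3: CLOSE 3-2: Q_total=21.00, C_total=3.00, V=7.00; Q3=7.00, Q2=14.00; dissipated=27.000
Final charges: Q1=0.00, Q2=14.00, Q3=7.00, Q4=7.33, Q5=3.67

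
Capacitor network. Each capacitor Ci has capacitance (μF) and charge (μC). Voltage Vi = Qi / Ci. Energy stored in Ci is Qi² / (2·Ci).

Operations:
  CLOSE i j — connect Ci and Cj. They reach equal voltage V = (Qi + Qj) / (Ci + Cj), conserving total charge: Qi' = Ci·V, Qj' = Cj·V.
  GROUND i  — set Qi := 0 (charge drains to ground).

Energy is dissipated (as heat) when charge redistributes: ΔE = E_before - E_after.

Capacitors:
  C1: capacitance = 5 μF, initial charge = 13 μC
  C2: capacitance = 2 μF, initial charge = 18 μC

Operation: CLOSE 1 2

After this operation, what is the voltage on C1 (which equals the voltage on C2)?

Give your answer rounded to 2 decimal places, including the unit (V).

Initial: C1(5μF, Q=13μC, V=2.60V), C2(2μF, Q=18μC, V=9.00V)
Op 1: CLOSE 1-2: Q_total=31.00, C_total=7.00, V=4.43; Q1=22.14, Q2=8.86; dissipated=29.257

Answer: 4.43 V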